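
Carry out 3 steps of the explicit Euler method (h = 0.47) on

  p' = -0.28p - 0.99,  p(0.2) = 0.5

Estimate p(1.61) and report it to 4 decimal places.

Euler: p_{n+1} = p_n + h·f(t_n, p_n).
t=0.200000, p=0.500000: f=-1.130000 → p ← 0.500000 + 0.47·(-1.130000) = -0.031100
t=0.670000, p=-0.031100: f=-0.981292 → p ← -0.031100 + 0.47·(-0.981292) = -0.492307
t=1.140000, p=-0.492307: f=-0.852154 → p ← -0.492307 + 0.47·(-0.852154) = -0.892820
p(1.61) ≈ -0.8928

-0.8928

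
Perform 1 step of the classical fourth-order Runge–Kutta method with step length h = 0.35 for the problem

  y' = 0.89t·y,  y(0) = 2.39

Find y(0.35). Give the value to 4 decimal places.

2.5239

RK4: k1 = f(t_n, y_n); k2 = f(t_n + h/2, y_n + (h/2)·k1); k3 = f(t_n + h/2, y_n + (h/2)·k2); k4 = f(t_n + h, y_n + h·k3); y_{n+1} = y_n + (h/6)·(k1 + 2k2 + 2k3 + k4).
t=0.000000, y=2.390000:
  k1 = f(0.000000, 2.390000) = 0.000000
  k2 = f(0.175000, 2.390000) = 0.372243
  k3 = f(0.175000, 2.455142) = 0.382388
  k4 = f(0.350000, 2.523836) = 0.786175
  y ← 2.390000 + (0.35/6)·(k1 + 2k2 + 2k3 + k4) = 2.523900
y(0.35) ≈ 2.5239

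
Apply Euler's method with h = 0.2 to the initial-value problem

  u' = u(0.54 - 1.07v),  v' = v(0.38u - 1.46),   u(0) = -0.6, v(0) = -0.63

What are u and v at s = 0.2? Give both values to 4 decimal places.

-0.7457, -0.4173

Euler on (u,v): u_{n+1} = u_n + h·u', v_{n+1} = v_n + h·v'.
0.000000: (-0.600000, -0.630000); f=(-0.728460, 1.063440) → (-0.745692, -0.417312)
(u(0.2), v(0.2)) ≈ (-0.7457, -0.4173)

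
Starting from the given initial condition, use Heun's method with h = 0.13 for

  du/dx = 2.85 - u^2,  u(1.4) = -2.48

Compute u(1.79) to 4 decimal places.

-7.7012

Heun: k1 = f(x_n, u_n); k2 = f(x_n + h, u_n + h·k1); u_{n+1} = u_n + (h/2)·(k1 + k2).
x=1.400000, u=-2.480000:
  k1 = f(1.400000, -2.480000) = -3.300400
  k2 = f(1.530000, -2.909052) = -5.612584
  u ← -2.480000 + (0.13/2)·(-3.300400 + (-5.612584)) = -3.059344
x=1.530000, u=-3.059344:
  k1 = f(1.530000, -3.059344) = -6.509585
  k2 = f(1.660000, -3.905590) = -12.403633
  u ← -3.059344 + (0.13/2)·(-6.509585 + (-12.403633)) = -4.288703
x=1.660000, u=-4.288703:
  k1 = f(1.660000, -4.288703) = -15.542975
  k2 = f(1.790000, -6.309290) = -36.957138
  u ← -4.288703 + (0.13/2)·(-15.542975 + (-36.957138)) = -7.701210
u(1.79) ≈ -7.7012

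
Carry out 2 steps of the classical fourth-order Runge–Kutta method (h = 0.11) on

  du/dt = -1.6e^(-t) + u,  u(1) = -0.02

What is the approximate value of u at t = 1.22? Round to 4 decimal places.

RK4: k1 = f(t_n, u_n); k2 = f(t_n + h/2, u_n + (h/2)·k1); k3 = f(t_n + h/2, u_n + (h/2)·k2); k4 = f(t_n + h, u_n + h·k3); u_{n+1} = u_n + (h/6)·(k1 + 2k2 + 2k3 + k4).
t=1.000000, u=-0.020000:
  k1 = f(1.000000, -0.020000) = -0.608607
  k2 = f(1.055000, -0.053473) = -0.610581
  k3 = f(1.055000, -0.053582) = -0.610690
  k4 = f(1.110000, -0.087176) = -0.614470
  u ← -0.020000 + (0.11/6)·(k1 + 2k2 + 2k3 + k4) = -0.087203
t=1.110000, u=-0.087203:
  k1 = f(1.110000, -0.087203) = -0.614497
  k2 = f(1.165000, -0.121000) = -0.620077
  k3 = f(1.165000, -0.121307) = -0.620384
  k4 = f(1.220000, -0.155445) = -0.627813
  u ← -0.087203 + (0.11/6)·(k1 + 2k2 + 2k3 + k4) = -0.155462
u(1.22) ≈ -0.1555

-0.1555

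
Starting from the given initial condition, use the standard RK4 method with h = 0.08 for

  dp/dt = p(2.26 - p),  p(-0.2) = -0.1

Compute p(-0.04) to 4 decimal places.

-0.1464

RK4: k1 = f(t_n, p_n); k2 = f(t_n + h/2, p_n + (h/2)·k1); k3 = f(t_n + h/2, p_n + (h/2)·k2); k4 = f(t_n + h, p_n + h·k3); p_{n+1} = p_n + (h/6)·(k1 + 2k2 + 2k3 + k4).
t=-0.200000, p=-0.100000:
  k1 = f(-0.200000, -0.100000) = -0.236000
  k2 = f(-0.160000, -0.109440) = -0.259312
  k3 = f(-0.160000, -0.110372) = -0.261624
  k4 = f(-0.120000, -0.120930) = -0.287926
  p ← -0.100000 + (0.08/6)·(k1 + 2k2 + 2k3 + k4) = -0.120877
t=-0.120000, p=-0.120877:
  k1 = f(-0.120000, -0.120877) = -0.287794
  k2 = f(-0.080000, -0.132389) = -0.316726
  k3 = f(-0.080000, -0.133546) = -0.319649
  k4 = f(-0.040000, -0.146449) = -0.352423
  p ← -0.120877 + (0.08/6)·(k1 + 2k2 + 2k3 + k4) = -0.146384
p(-0.04) ≈ -0.1464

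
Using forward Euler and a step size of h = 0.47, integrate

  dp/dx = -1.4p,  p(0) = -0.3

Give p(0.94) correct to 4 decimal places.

-0.0351

Euler: p_{n+1} = p_n + h·f(x_n, p_n).
x=0.000000, p=-0.300000: f=0.420000 → p ← -0.300000 + 0.47·0.420000 = -0.102600
x=0.470000, p=-0.102600: f=0.143640 → p ← -0.102600 + 0.47·0.143640 = -0.035089
p(0.94) ≈ -0.0351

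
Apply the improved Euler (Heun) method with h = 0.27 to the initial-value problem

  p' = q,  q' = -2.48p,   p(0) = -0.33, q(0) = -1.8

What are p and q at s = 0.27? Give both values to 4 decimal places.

Heun on (p,q): k1 = f(s_n, state_n); k2 = f(s_n + h, state_n + h·k1); state_{n+1} = state_n + (h/2)·(k1 + k2).
0.000000: (-0.330000, -1.800000)
  k1 = (-1.800000, 0.818400)
  predictor → (-0.816000, -1.579032)
  k2 = (-1.579032, 2.023680)
  → (-0.786169, -1.416319)
(p(0.27), q(0.27)) ≈ (-0.7862, -1.4163)

-0.7862, -1.4163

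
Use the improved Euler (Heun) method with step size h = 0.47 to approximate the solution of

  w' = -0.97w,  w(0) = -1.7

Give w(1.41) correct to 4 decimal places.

-0.4626

Heun: k1 = f(s_n, w_n); k2 = f(s_n + h, w_n + h·k1); w_{n+1} = w_n + (h/2)·(k1 + k2).
s=0.000000, w=-1.700000:
  k1 = f(0.000000, -1.700000) = 1.649000
  k2 = f(0.470000, -0.924970) = 0.897221
  w ← -1.700000 + (0.47/2)·(1.649000 + 0.897221) = -1.101638
s=0.470000, w=-1.101638:
  k1 = f(0.470000, -1.101638) = 1.068589
  k2 = f(0.940000, -0.599401) = 0.581419
  w ← -1.101638 + (0.47/2)·(1.068589 + 0.581419) = -0.713886
s=0.940000, w=-0.713886:
  k1 = f(0.940000, -0.713886) = 0.692470
  k2 = f(1.410000, -0.388425) = 0.376773
  w ← -0.713886 + (0.47/2)·(0.692470 + 0.376773) = -0.462614
w(1.41) ≈ -0.4626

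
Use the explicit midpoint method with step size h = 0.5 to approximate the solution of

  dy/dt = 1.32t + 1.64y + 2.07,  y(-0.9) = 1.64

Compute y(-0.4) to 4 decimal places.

Midpoint: k1 = f(t_n, y_n); k2 = f(t_n + h/2, y_n + (h/2)·k1); y_{n+1} = y_n + h·k2.
t=-0.900000, y=1.640000:
  k1 = f(-0.900000, 1.640000) = 3.571600
  k2 = f(-0.650000, 2.532900) = 5.365956
  y ← 1.640000 + 0.5·5.365956 = 4.322978
y(-0.4) ≈ 4.3230

4.3230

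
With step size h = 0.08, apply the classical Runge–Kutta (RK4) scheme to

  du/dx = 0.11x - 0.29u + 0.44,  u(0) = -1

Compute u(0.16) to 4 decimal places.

-0.8845

RK4: k1 = f(x_n, u_n); k2 = f(x_n + h/2, u_n + (h/2)·k1); k3 = f(x_n + h/2, u_n + (h/2)·k2); k4 = f(x_n + h, u_n + h·k3); u_{n+1} = u_n + (h/6)·(k1 + 2k2 + 2k3 + k4).
x=0.000000, u=-1.000000:
  k1 = f(0.000000, -1.000000) = 0.730000
  k2 = f(0.040000, -0.970800) = 0.725932
  k3 = f(0.040000, -0.970963) = 0.725979
  k4 = f(0.080000, -0.941922) = 0.721957
  u ← -1.000000 + (0.08/6)·(k1 + 2k2 + 2k3 + k4) = -0.941923
x=0.080000, u=-0.941923:
  k1 = f(0.080000, -0.941923) = 0.721958
  k2 = f(0.120000, -0.913045) = 0.717983
  k3 = f(0.120000, -0.913204) = 0.718029
  k4 = f(0.160000, -0.884481) = 0.714099
  u ← -0.941923 + (0.08/6)·(k1 + 2k2 + 2k3 + k4) = -0.884482
u(0.16) ≈ -0.8845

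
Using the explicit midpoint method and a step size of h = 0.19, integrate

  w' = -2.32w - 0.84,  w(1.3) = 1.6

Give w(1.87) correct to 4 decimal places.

0.1927

Midpoint: k1 = f(t_n, w_n); k2 = f(t_n + h/2, w_n + (h/2)·k1); w_{n+1} = w_n + h·k2.
t=1.300000, w=1.600000:
  k1 = f(1.300000, 1.600000) = -4.552000
  k2 = f(1.395000, 1.167560) = -3.548739
  w ← 1.600000 + 0.19·(-3.548739) = 0.925740
t=1.490000, w=0.925740:
  k1 = f(1.490000, 0.925740) = -2.987716
  k2 = f(1.585000, 0.641907) = -2.329223
  w ← 0.925740 + 0.19·(-2.329223) = 0.483187
t=1.680000, w=0.483187:
  k1 = f(1.680000, 0.483187) = -1.960994
  k2 = f(1.775000, 0.296893) = -1.528791
  w ← 0.483187 + 0.19·(-1.528791) = 0.192717
w(1.87) ≈ 0.1927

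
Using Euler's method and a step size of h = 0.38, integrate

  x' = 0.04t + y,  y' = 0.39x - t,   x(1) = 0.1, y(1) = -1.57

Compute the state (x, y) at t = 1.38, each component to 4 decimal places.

Euler on (x,y): x_{n+1} = x_n + h·x', y_{n+1} = y_n + h·y'.
1.000000: (0.100000, -1.570000); f=(-1.530000, -0.961000) → (-0.481400, -1.935180)
(x(1.38), y(1.38)) ≈ (-0.4814, -1.9352)

-0.4814, -1.9352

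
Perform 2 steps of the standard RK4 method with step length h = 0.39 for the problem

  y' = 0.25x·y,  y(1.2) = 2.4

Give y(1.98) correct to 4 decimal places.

3.2724

RK4: k1 = f(x_n, y_n); k2 = f(x_n + h/2, y_n + (h/2)·k1); k3 = f(x_n + h/2, y_n + (h/2)·k2); k4 = f(x_n + h, y_n + h·k3); y_{n+1} = y_n + (h/6)·(k1 + 2k2 + 2k3 + k4).
x=1.200000, y=2.400000:
  k1 = f(1.200000, 2.400000) = 0.720000
  k2 = f(1.395000, 2.540400) = 0.885965
  k3 = f(1.395000, 2.572763) = 0.897251
  k4 = f(1.590000, 2.749928) = 1.093096
  y ← 2.400000 + (0.39/6)·(k1 + 2k2 + 2k3 + k4) = 2.749669
x=1.590000, y=2.749669:
  k1 = f(1.590000, 2.749669) = 1.092994
  k2 = f(1.785000, 2.962803) = 1.322151
  k3 = f(1.785000, 3.007489) = 1.342092
  k4 = f(1.980000, 3.273085) = 1.620177
  y ← 2.749669 + (0.39/6)·(k1 + 2k2 + 2k3 + k4) = 3.272377
y(1.98) ≈ 3.2724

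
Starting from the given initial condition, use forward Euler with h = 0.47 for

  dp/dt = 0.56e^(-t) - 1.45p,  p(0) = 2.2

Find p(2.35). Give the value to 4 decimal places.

Euler: p_{n+1} = p_n + h·f(t_n, p_n).
t=0.000000, p=2.200000: f=-2.630000 → p ← 2.200000 + 0.47·(-2.630000) = 0.963900
t=0.470000, p=0.963900: f=-1.047654 → p ← 0.963900 + 0.47·(-1.047654) = 0.471503
t=0.940000, p=0.471503: f=-0.464927 → p ← 0.471503 + 0.47·(-0.464927) = 0.252987
t=1.410000, p=0.252987: f=-0.230111 → p ← 0.252987 + 0.47·(-0.230111) = 0.144835
t=1.880000, p=0.144835: f=-0.124560 → p ← 0.144835 + 0.47·(-0.124560) = 0.086292
p(2.35) ≈ 0.0863

0.0863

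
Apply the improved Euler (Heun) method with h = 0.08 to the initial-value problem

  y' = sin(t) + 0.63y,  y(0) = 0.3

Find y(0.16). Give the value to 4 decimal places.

Heun: k1 = f(t_n, y_n); k2 = f(t_n + h, y_n + h·k1); y_{n+1} = y_n + (h/2)·(k1 + k2).
t=0.000000, y=0.300000:
  k1 = f(0.000000, 0.300000) = 0.189000
  k2 = f(0.080000, 0.315120) = 0.278440
  y ← 0.300000 + (0.08/2)·(0.189000 + 0.278440) = 0.318698
t=0.080000, y=0.318698:
  k1 = f(0.080000, 0.318698) = 0.280694
  k2 = f(0.160000, 0.341153) = 0.374245
  y ← 0.318698 + (0.08/2)·(0.280694 + 0.374245) = 0.344895
y(0.16) ≈ 0.3449

0.3449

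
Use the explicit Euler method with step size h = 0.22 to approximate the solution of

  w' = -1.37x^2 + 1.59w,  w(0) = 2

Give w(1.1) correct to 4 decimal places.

8.4086

Euler: w_{n+1} = w_n + h·f(x_n, w_n).
x=0.000000, w=2.000000: f=3.180000 → w ← 2.000000 + 0.22·3.180000 = 2.699600
x=0.220000, w=2.699600: f=4.226056 → w ← 2.699600 + 0.22·4.226056 = 3.629332
x=0.440000, w=3.629332: f=5.505406 → w ← 3.629332 + 0.22·5.505406 = 4.840522
x=0.660000, w=4.840522: f=7.099658 → w ← 4.840522 + 0.22·7.099658 = 6.402446
x=0.880000, w=6.402446: f=9.118962 → w ← 6.402446 + 0.22·9.118962 = 8.408618
w(1.1) ≈ 8.4086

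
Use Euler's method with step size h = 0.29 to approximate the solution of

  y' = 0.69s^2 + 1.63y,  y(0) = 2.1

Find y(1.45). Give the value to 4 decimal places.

15.2396

Euler: y_{n+1} = y_n + h·f(s_n, y_n).
s=0.000000, y=2.100000: f=3.423000 → y ← 2.100000 + 0.29·3.423000 = 3.092670
s=0.290000, y=3.092670: f=5.099081 → y ← 3.092670 + 0.29·5.099081 = 4.571404
s=0.580000, y=4.571404: f=7.683504 → y ← 4.571404 + 0.29·7.683504 = 6.799620
s=0.870000, y=6.799620: f=11.605641 → y ← 6.799620 + 0.29·11.605641 = 10.165255
s=1.160000, y=10.165255: f=17.497830 → y ← 10.165255 + 0.29·17.497830 = 15.239626
y(1.45) ≈ 15.2396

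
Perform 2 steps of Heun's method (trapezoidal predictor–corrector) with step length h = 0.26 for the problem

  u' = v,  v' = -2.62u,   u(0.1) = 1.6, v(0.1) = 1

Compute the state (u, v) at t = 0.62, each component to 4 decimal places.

1.5197, -1.3332

Heun on (u,v): k1 = f(t_n, state_n); k2 = f(t_n + h, state_n + h·k1); state_{n+1} = state_n + (h/2)·(k1 + k2).
0.100000: (1.600000, 1.000000)
  k1 = (1.000000, -4.192000)
  predictor → (1.860000, -0.089920)
  k2 = (-0.089920, -4.873200)
  → (1.718310, -0.178476)
0.360000: (1.718310, -0.178476)
  k1 = (-0.178476, -4.501973)
  predictor → (1.671907, -1.348989)
  k2 = (-1.348989, -4.380395)
  → (1.519740, -1.333184)
(u(0.62), v(0.62)) ≈ (1.5197, -1.3332)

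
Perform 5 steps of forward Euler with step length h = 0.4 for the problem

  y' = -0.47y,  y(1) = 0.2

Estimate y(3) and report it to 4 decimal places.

Euler: y_{n+1} = y_n + h·f(t_n, y_n).
t=1.000000, y=0.200000: f=-0.094000 → y ← 0.200000 + 0.4·(-0.094000) = 0.162400
t=1.400000, y=0.162400: f=-0.076328 → y ← 0.162400 + 0.4·(-0.076328) = 0.131869
t=1.800000, y=0.131869: f=-0.061978 → y ← 0.131869 + 0.4·(-0.061978) = 0.107077
t=2.200000, y=0.107077: f=-0.050326 → y ← 0.107077 + 0.4·(-0.050326) = 0.086947
t=2.600000, y=0.086947: f=-0.040865 → y ← 0.086947 + 0.4·(-0.040865) = 0.070601
y(3) ≈ 0.0706

0.0706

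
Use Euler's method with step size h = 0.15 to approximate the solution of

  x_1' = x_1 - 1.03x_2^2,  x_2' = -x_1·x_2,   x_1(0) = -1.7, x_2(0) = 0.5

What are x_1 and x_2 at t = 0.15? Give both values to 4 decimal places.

-1.9936, 0.6275

Euler on (x_1,x_2): x_1_{n+1} = x_1_n + h·x_1', x_2_{n+1} = x_2_n + h·x_2'.
0.000000: (-1.700000, 0.500000); f=(-1.957500, 0.850000) → (-1.993625, 0.627500)
(x_1(0.15), x_2(0.15)) ≈ (-1.9936, 0.6275)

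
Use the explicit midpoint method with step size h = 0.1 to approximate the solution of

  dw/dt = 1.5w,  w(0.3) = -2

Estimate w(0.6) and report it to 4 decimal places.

Midpoint: k1 = f(t_n, w_n); k2 = f(t_n + h/2, w_n + (h/2)·k1); w_{n+1} = w_n + h·k2.
t=0.300000, w=-2.000000:
  k1 = f(0.300000, -2.000000) = -3.000000
  k2 = f(0.350000, -2.150000) = -3.225000
  w ← -2.000000 + 0.1·(-3.225000) = -2.322500
t=0.400000, w=-2.322500:
  k1 = f(0.400000, -2.322500) = -3.483750
  k2 = f(0.450000, -2.496687) = -3.745031
  w ← -2.322500 + 0.1·(-3.745031) = -2.697003
t=0.500000, w=-2.697003:
  k1 = f(0.500000, -2.697003) = -4.045505
  k2 = f(0.550000, -2.899278) = -4.348918
  w ← -2.697003 + 0.1·(-4.348918) = -3.131895
w(0.6) ≈ -3.1319

-3.1319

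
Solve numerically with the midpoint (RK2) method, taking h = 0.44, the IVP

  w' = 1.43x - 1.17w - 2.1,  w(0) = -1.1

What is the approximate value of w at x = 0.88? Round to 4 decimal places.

Midpoint: k1 = f(x_n, w_n); k2 = f(x_n + h/2, w_n + (h/2)·k1); w_{n+1} = w_n + h·k2.
x=0.000000, w=-1.100000:
  k1 = f(0.000000, -1.100000) = -0.813000
  k2 = f(0.220000, -1.278860) = -0.289134
  w ← -1.100000 + 0.44·(-0.289134) = -1.227219
x=0.440000, w=-1.227219:
  k1 = f(0.440000, -1.227219) = -0.034954
  k2 = f(0.660000, -1.234909) = 0.288643
  w ← -1.227219 + 0.44·0.288643 = -1.100216
w(0.88) ≈ -1.1002

-1.1002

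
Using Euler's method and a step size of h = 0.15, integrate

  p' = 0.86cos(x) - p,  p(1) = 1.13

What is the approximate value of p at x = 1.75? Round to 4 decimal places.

0.6045

Euler: p_{n+1} = p_n + h·f(x_n, p_n).
x=1.000000, p=1.130000: f=-0.665340 → p ← 1.130000 + 0.15·(-0.665340) = 1.030199
x=1.150000, p=1.030199: f=-0.678900 → p ← 1.030199 + 0.15·(-0.678900) = 0.928364
x=1.300000, p=0.928364: f=-0.698315 → p ← 0.928364 + 0.15·(-0.698315) = 0.823617
x=1.450000, p=0.823617: f=-0.719984 → p ← 0.823617 + 0.15·(-0.719984) = 0.715619
x=1.600000, p=0.715619: f=-0.740731 → p ← 0.715619 + 0.15·(-0.740731) = 0.604510
p(1.75) ≈ 0.6045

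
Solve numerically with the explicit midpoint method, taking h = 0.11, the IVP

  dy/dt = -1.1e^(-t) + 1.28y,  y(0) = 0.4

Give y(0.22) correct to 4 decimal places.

Midpoint: k1 = f(t_n, y_n); k2 = f(t_n + h/2, y_n + (h/2)·k1); y_{n+1} = y_n + h·k2.
t=0.000000, y=0.400000:
  k1 = f(0.000000, 0.400000) = -0.588000
  k2 = f(0.055000, 0.367660) = -0.570529
  y ← 0.400000 + 0.11·(-0.570529) = 0.337242
t=0.110000, y=0.337242:
  k1 = f(0.110000, 0.337242) = -0.553748
  k2 = f(0.165000, 0.306786) = -0.539997
  y ← 0.337242 + 0.11·(-0.539997) = 0.277842
y(0.22) ≈ 0.2778

0.2778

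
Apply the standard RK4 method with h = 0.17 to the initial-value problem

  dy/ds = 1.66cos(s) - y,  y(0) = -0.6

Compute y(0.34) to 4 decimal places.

RK4: k1 = f(s_n, y_n); k2 = f(s_n + h/2, y_n + (h/2)·k1); k3 = f(s_n + h/2, y_n + (h/2)·k2); k4 = f(s_n + h, y_n + h·k3); y_{n+1} = y_n + (h/6)·(k1 + 2k2 + 2k3 + k4).
s=0.000000, y=-0.600000:
  k1 = f(0.000000, -0.600000) = 2.260000
  k2 = f(0.085000, -0.407900) = 2.061907
  k3 = f(0.085000, -0.424738) = 2.078745
  k4 = f(0.170000, -0.246613) = 1.882684
  y ← -0.600000 + (0.17/6)·(k1 + 2k2 + 2k3 + k4) = -0.247987
s=0.170000, y=-0.247987:
  k1 = f(0.170000, -0.247987) = 1.884058
  k2 = f(0.255000, -0.087842) = 1.694163
  k3 = f(0.255000, -0.103983) = 1.710304
  k4 = f(0.340000, 0.042765) = 1.522208
  y ← -0.247987 + (0.17/6)·(k1 + 2k2 + 2k3 + k4) = 0.041444
y(0.34) ≈ 0.0414

0.0414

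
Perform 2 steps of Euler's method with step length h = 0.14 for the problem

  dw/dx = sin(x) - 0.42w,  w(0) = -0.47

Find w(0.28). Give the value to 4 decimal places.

-0.3968

Euler: w_{n+1} = w_n + h·f(x_n, w_n).
x=0.000000, w=-0.470000: f=0.197400 → w ← -0.470000 + 0.14·0.197400 = -0.442364
x=0.140000, w=-0.442364: f=0.325336 → w ← -0.442364 + 0.14·0.325336 = -0.396817
w(0.28) ≈ -0.3968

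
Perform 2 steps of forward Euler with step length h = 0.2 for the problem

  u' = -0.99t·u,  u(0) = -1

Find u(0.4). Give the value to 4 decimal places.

Euler: u_{n+1} = u_n + h·f(t_n, u_n).
t=0.000000, u=-1.000000: f=0.000000 → u ← -1.000000 + 0.2·0.000000 = -1.000000
t=0.200000, u=-1.000000: f=0.198000 → u ← -1.000000 + 0.2·0.198000 = -0.960400
u(0.4) ≈ -0.9604

-0.9604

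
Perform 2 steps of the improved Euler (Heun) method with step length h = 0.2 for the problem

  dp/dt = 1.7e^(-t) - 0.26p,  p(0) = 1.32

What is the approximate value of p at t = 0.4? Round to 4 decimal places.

Heun: k1 = f(t_n, p_n); k2 = f(t_n + h, p_n + h·k1); p_{n+1} = p_n + (h/2)·(k1 + k2).
t=0.000000, p=1.320000:
  k1 = f(0.000000, 1.320000) = 1.356800
  k2 = f(0.200000, 1.591360) = 0.978089
  p ← 1.320000 + (0.2/2)·(1.356800 + 0.978089) = 1.553489
t=0.200000, p=1.553489:
  k1 = f(0.200000, 1.553489) = 0.987935
  k2 = f(0.400000, 1.751076) = 0.684264
  p ← 1.553489 + (0.2/2)·(0.987935 + 0.684264) = 1.720709
p(0.4) ≈ 1.7207

1.7207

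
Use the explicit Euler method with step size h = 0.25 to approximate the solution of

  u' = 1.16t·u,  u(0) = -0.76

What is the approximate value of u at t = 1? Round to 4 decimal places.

Euler: u_{n+1} = u_n + h·f(t_n, u_n).
t=0.000000, u=-0.760000: f=0.000000 → u ← -0.760000 + 0.25·0.000000 = -0.760000
t=0.250000, u=-0.760000: f=-0.220400 → u ← -0.760000 + 0.25·(-0.220400) = -0.815100
t=0.500000, u=-0.815100: f=-0.472758 → u ← -0.815100 + 0.25·(-0.472758) = -0.933290
t=0.750000, u=-0.933290: f=-0.811962 → u ← -0.933290 + 0.25·(-0.811962) = -1.136280
u(1) ≈ -1.1363

-1.1363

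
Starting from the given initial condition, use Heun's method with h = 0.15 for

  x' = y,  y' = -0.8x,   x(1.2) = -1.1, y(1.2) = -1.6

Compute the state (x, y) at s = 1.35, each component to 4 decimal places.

-1.3301, -1.4536

Heun on (x,y): k1 = f(s_n, state_n); k2 = f(s_n + h, state_n + h·k1); state_{n+1} = state_n + (h/2)·(k1 + k2).
1.200000: (-1.100000, -1.600000)
  k1 = (-1.600000, 0.880000)
  predictor → (-1.340000, -1.468000)
  k2 = (-1.468000, 1.072000)
  → (-1.330100, -1.453600)
(x(1.35), y(1.35)) ≈ (-1.3301, -1.4536)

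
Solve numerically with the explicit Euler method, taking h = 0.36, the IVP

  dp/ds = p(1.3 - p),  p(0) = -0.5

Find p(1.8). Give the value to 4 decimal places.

Euler: p_{n+1} = p_n + h·f(s_n, p_n).
s=0.000000, p=-0.500000: f=-0.900000 → p ← -0.500000 + 0.36·(-0.900000) = -0.824000
s=0.360000, p=-0.824000: f=-1.750176 → p ← -0.824000 + 0.36·(-1.750176) = -1.454063
s=0.720000, p=-1.454063: f=-4.004583 → p ← -1.454063 + 0.36·(-4.004583) = -2.895713
s=1.080000, p=-2.895713: f=-12.149581 → p ← -2.895713 + 0.36·(-12.149581) = -7.269562
s=1.440000, p=-7.269562: f=-62.296969 → p ← -7.269562 + 0.36·(-62.296969) = -29.696471
p(1.8) ≈ -29.6965

-29.6965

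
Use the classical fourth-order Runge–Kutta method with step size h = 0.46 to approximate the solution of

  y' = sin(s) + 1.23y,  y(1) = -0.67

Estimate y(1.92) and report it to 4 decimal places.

RK4: k1 = f(s_n, y_n); k2 = f(s_n + h/2, y_n + (h/2)·k1); k3 = f(s_n + h/2, y_n + (h/2)·k2); k4 = f(s_n + h, y_n + h·k3); y_{n+1} = y_n + (h/6)·(k1 + 2k2 + 2k3 + k4).
s=1.000000, y=-0.670000:
  k1 = f(1.000000, -0.670000) = 0.017371
  k2 = f(1.230000, -0.666005) = 0.123303
  k3 = f(1.230000, -0.641640) = 0.153271
  k4 = f(1.460000, -0.599495) = 0.256489
  y ← -0.670000 + (0.46/6)·(k1 + 2k2 + 2k3 + k4) = -0.606596
s=1.460000, y=-0.606596:
  k1 = f(1.460000, -0.606596) = 0.247755
  k2 = f(1.690000, -0.549612) = 0.316881
  k3 = f(1.690000, -0.533713) = 0.336436
  k4 = f(1.920000, -0.451835) = 0.383888
  y ← -0.606596 + (0.46/6)·(k1 + 2k2 + 2k3 + k4) = -0.457995
y(1.92) ≈ -0.4580

-0.4580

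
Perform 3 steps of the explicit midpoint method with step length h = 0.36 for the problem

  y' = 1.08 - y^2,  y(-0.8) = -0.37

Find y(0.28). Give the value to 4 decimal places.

Midpoint: k1 = f(t_n, y_n); k2 = f(t_n + h/2, y_n + (h/2)·k1); y_{n+1} = y_n + h·k2.
t=-0.800000, y=-0.370000:
  k1 = f(-0.800000, -0.370000) = 0.943100
  k2 = f(-0.620000, -0.200242) = 1.039903
  y ← -0.370000 + 0.36·1.039903 = 0.004365
t=-0.440000, y=0.004365:
  k1 = f(-0.440000, 0.004365) = 1.079981
  k2 = f(-0.260000, 0.198762) = 1.040494
  y ← 0.004365 + 0.36·1.040494 = 0.378943
t=-0.080000, y=0.378943:
  k1 = f(-0.080000, 0.378943) = 0.936402
  k2 = f(0.100000, 0.547495) = 0.780249
  y ← 0.378943 + 0.36·0.780249 = 0.659832
y(0.28) ≈ 0.6598

0.6598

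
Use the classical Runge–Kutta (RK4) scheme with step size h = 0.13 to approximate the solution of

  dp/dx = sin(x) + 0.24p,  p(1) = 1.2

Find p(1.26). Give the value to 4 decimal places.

RK4: k1 = f(x_n, p_n); k2 = f(x_n + h/2, p_n + (h/2)·k1); k3 = f(x_n + h/2, p_n + (h/2)·k2); k4 = f(x_n + h, p_n + h·k3); p_{n+1} = p_n + (h/6)·(k1 + 2k2 + 2k3 + k4).
x=1.000000, p=1.200000:
  k1 = f(1.000000, 1.200000) = 1.129471
  k2 = f(1.065000, 1.273416) = 1.180409
  k3 = f(1.065000, 1.276727) = 1.181203
  k4 = f(1.130000, 1.353556) = 1.229266
  p ← 1.200000 + (0.13/6)·(k1 + 2k2 + 2k3 + k4) = 1.353442
x=1.130000, p=1.353442:
  k1 = f(1.130000, 1.353442) = 1.229238
  k2 = f(1.195000, 1.433343) = 1.274218
  k3 = f(1.195000, 1.436267) = 1.274920
  k4 = f(1.260000, 1.519182) = 1.316694
  p ← 1.353442 + (0.13/6)·(k1 + 2k2 + 2k3 + k4) = 1.519067
p(1.26) ≈ 1.5191

1.5191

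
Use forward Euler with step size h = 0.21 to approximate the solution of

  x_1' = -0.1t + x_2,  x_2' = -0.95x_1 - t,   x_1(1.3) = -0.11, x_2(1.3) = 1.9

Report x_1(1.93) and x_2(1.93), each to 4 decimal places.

0.8089, 0.8035

Euler on (x_1,x_2): x_1_{n+1} = x_1_n + h·x_1', x_2_{n+1} = x_2_n + h·x_2'.
1.300000: (-0.110000, 1.900000); f=(1.770000, -1.195500) → (0.261700, 1.648945)
1.510000: (0.261700, 1.648945); f=(1.497945, -1.758615) → (0.576268, 1.279636)
1.720000: (0.576268, 1.279636); f=(1.107636, -2.267455) → (0.808872, 0.803470)
(x_1(1.93), x_2(1.93)) ≈ (0.8089, 0.8035)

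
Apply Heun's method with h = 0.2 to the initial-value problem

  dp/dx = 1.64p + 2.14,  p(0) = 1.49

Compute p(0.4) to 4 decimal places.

Heun: k1 = f(x_n, p_n); k2 = f(x_n + h, p_n + h·k1); p_{n+1} = p_n + (h/2)·(k1 + k2).
x=0.000000, p=1.490000:
  k1 = f(0.000000, 1.490000) = 4.583600
  k2 = f(0.200000, 2.406720) = 6.087021
  p ← 1.490000 + (0.2/2)·(4.583600 + 6.087021) = 2.557062
x=0.200000, p=2.557062:
  k1 = f(0.200000, 2.557062) = 6.333582
  k2 = f(0.400000, 3.823778) = 8.410997
  p ← 2.557062 + (0.2/2)·(6.333582 + 8.410997) = 4.031520
p(0.4) ≈ 4.0315

4.0315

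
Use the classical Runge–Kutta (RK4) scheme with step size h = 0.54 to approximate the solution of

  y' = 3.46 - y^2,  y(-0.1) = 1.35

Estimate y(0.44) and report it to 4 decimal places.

RK4: k1 = f(x_n, y_n); k2 = f(x_n + h/2, y_n + (h/2)·k1); k3 = f(x_n + h/2, y_n + (h/2)·k2); k4 = f(x_n + h, y_n + h·k3); y_{n+1} = y_n + (h/6)·(k1 + 2k2 + 2k3 + k4).
x=-0.100000, y=1.350000:
  k1 = f(-0.100000, 1.350000) = 1.637500
  k2 = f(0.170000, 1.792125) = 0.248288
  k3 = f(0.170000, 1.417038) = 1.452004
  k4 = f(0.440000, 2.134082) = -1.094307
  y ← 1.350000 + (0.54/6)·(k1 + 2k2 + 2k3 + k4) = 1.704940
y(0.44) ≈ 1.7049

1.7049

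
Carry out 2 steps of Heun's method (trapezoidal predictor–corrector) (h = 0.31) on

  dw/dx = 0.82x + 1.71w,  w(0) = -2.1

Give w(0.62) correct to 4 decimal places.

Heun: k1 = f(x_n, w_n); k2 = f(x_n + h, w_n + h·k1); w_{n+1} = w_n + (h/2)·(k1 + k2).
x=0.000000, w=-2.100000:
  k1 = f(0.000000, -2.100000) = -3.591000
  k2 = f(0.310000, -3.213210) = -5.240389
  w ← -2.100000 + (0.31/2)·(-3.591000 + (-5.240389)) = -3.468865
x=0.310000, w=-3.468865:
  k1 = f(0.310000, -3.468865) = -5.677560
  k2 = f(0.620000, -5.228909) = -8.433034
  w ← -3.468865 + (0.31/2)·(-5.677560 + (-8.433034)) = -5.656007
w(0.62) ≈ -5.6560

-5.6560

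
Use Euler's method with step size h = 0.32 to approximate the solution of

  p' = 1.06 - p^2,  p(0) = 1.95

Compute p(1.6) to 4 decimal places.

1.0301

Euler: p_{n+1} = p_n + h·f(t_n, p_n).
t=0.000000, p=1.950000: f=-2.742500 → p ← 1.950000 + 0.32·(-2.742500) = 1.072400
t=0.320000, p=1.072400: f=-0.090042 → p ← 1.072400 + 0.32·(-0.090042) = 1.043587
t=0.640000, p=1.043587: f=-0.029073 → p ← 1.043587 + 0.32·(-0.029073) = 1.034283
t=0.960000, p=1.034283: f=-0.009742 → p ← 1.034283 + 0.32·(-0.009742) = 1.031166
t=1.280000, p=1.031166: f=-0.003303 → p ← 1.031166 + 0.32·(-0.003303) = 1.030109
p(1.6) ≈ 1.0301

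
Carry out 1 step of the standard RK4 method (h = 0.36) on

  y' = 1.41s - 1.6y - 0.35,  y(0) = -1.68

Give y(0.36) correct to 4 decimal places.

RK4: k1 = f(s_n, y_n); k2 = f(s_n + h/2, y_n + (h/2)·k1); k3 = f(s_n + h/2, y_n + (h/2)·k2); k4 = f(s_n + h, y_n + h·k3); y_{n+1} = y_n + (h/6)·(k1 + 2k2 + 2k3 + k4).
s=0.000000, y=-1.680000:
  k1 = f(0.000000, -1.680000) = 2.338000
  k2 = f(0.180000, -1.259160) = 1.918456
  k3 = f(0.180000, -1.334678) = 2.039285
  k4 = f(0.360000, -0.945858) = 1.670972
  y ← -1.680000 + (0.36/6)·(k1 + 2k2 + 2k3 + k4) = -0.964533
y(0.36) ≈ -0.9645

-0.9645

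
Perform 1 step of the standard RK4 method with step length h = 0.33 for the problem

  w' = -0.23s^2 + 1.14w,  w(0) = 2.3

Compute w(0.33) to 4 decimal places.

3.3473

RK4: k1 = f(s_n, w_n); k2 = f(s_n + h/2, w_n + (h/2)·k1); k3 = f(s_n + h/2, w_n + (h/2)·k2); k4 = f(s_n + h, w_n + h·k3); w_{n+1} = w_n + (h/6)·(k1 + 2k2 + 2k3 + k4).
s=0.000000, w=2.300000:
  k1 = f(0.000000, 2.300000) = 2.622000
  k2 = f(0.165000, 2.732630) = 3.108936
  k3 = f(0.165000, 2.812975) = 3.200529
  k4 = f(0.330000, 3.356175) = 3.800992
  w ← 2.300000 + (0.33/6)·(k1 + 2k2 + 2k3 + k4) = 3.347306
w(0.33) ≈ 3.3473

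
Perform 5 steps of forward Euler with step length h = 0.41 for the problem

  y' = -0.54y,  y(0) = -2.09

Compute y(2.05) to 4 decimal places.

Euler: y_{n+1} = y_n + h·f(t_n, y_n).
t=0.000000, y=-2.090000: f=1.128600 → y ← -2.090000 + 0.41·1.128600 = -1.627274
t=0.410000, y=-1.627274: f=0.878728 → y ← -1.627274 + 0.41·0.878728 = -1.266996
t=0.820000, y=-1.266996: f=0.684178 → y ← -1.266996 + 0.41·0.684178 = -0.986483
t=1.230000, y=-0.986483: f=0.532701 → y ← -0.986483 + 0.41·0.532701 = -0.768075
t=1.640000, y=-0.768075: f=0.414761 → y ← -0.768075 + 0.41·0.414761 = -0.598024
y(2.05) ≈ -0.5980

-0.5980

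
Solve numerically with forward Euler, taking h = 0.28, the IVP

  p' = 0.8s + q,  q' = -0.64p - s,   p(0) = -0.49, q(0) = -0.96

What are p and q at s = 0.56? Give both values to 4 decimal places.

-0.9403, -0.8146

Euler on (p,q): p_{n+1} = p_n + h·p', q_{n+1} = q_n + h·q'.
0.000000: (-0.490000, -0.960000); f=(-0.960000, 0.313600) → (-0.758800, -0.872192)
0.280000: (-0.758800, -0.872192); f=(-0.648192, 0.205632) → (-0.940294, -0.814615)
(p(0.56), q(0.56)) ≈ (-0.9403, -0.8146)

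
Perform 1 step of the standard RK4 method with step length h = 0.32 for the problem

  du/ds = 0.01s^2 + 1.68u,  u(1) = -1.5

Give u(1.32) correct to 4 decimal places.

-2.5616

RK4: k1 = f(s_n, u_n); k2 = f(s_n + h/2, u_n + (h/2)·k1); k3 = f(s_n + h/2, u_n + (h/2)·k2); k4 = f(s_n + h, u_n + h·k3); u_{n+1} = u_n + (h/6)·(k1 + 2k2 + 2k3 + k4).
s=1.000000, u=-1.500000:
  k1 = f(1.000000, -1.500000) = -2.510000
  k2 = f(1.160000, -1.901600) = -3.181232
  k3 = f(1.160000, -2.008997) = -3.361659
  k4 = f(1.320000, -2.575731) = -4.309804
  u ← -1.500000 + (0.32/6)·(k1 + 2k2 + 2k3 + k4) = -2.561631
u(1.32) ≈ -2.5616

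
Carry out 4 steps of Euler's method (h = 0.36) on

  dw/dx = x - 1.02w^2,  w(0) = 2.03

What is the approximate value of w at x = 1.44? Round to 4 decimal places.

0.9075

Euler: w_{n+1} = w_n + h·f(x_n, w_n).
x=0.000000, w=2.030000: f=-4.203318 → w ← 2.030000 + 0.36·(-4.203318) = 0.516806
x=0.360000, w=0.516806: f=0.087570 → w ← 0.516806 + 0.36·0.087570 = 0.548331
x=0.720000, w=0.548331: f=0.413320 → w ← 0.548331 + 0.36·0.413320 = 0.697126
x=1.080000, w=0.697126: f=0.584296 → w ← 0.697126 + 0.36·0.584296 = 0.907472
w(1.44) ≈ 0.9075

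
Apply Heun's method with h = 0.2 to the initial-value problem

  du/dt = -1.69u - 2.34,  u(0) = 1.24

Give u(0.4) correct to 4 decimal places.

-0.0273

Heun: k1 = f(t_n, u_n); k2 = f(t_n + h, u_n + h·k1); u_{n+1} = u_n + (h/2)·(k1 + k2).
t=0.000000, u=1.240000:
  k1 = f(0.000000, 1.240000) = -4.435600
  k2 = f(0.200000, 0.352880) = -2.936367
  u ← 1.240000 + (0.2/2)·(-4.435600 + (-2.936367)) = 0.502803
t=0.200000, u=0.502803:
  k1 = f(0.200000, 0.502803) = -3.189738
  k2 = f(0.400000, -0.135144) = -2.111606
  u ← 0.502803 + (0.2/2)·(-3.189738 + (-2.111606)) = -0.027331
u(0.4) ≈ -0.0273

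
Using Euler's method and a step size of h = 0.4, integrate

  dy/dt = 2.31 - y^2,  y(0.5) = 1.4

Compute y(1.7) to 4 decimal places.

1.5208

Euler: y_{n+1} = y_n + h·f(t_n, y_n).
t=0.500000, y=1.400000: f=0.350000 → y ← 1.400000 + 0.4·0.350000 = 1.540000
t=0.900000, y=1.540000: f=-0.061600 → y ← 1.540000 + 0.4·(-0.061600) = 1.515360
t=1.300000, y=1.515360: f=0.013684 → y ← 1.515360 + 0.4·0.013684 = 1.520834
y(1.7) ≈ 1.5208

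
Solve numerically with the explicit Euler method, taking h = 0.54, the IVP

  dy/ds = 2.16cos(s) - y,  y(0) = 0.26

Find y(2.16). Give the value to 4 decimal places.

Euler: y_{n+1} = y_n + h·f(s_n, y_n).
s=0.000000, y=0.260000: f=1.900000 → y ← 0.260000 + 0.54·1.900000 = 1.286000
s=0.540000, y=1.286000: f=0.566651 → y ← 1.286000 + 0.54·0.566651 = 1.591991
s=1.080000, y=1.591991: f=-0.573922 → y ← 1.591991 + 0.54·(-0.573922) = 1.282073
s=1.620000, y=1.282073: f=-1.388311 → y ← 1.282073 + 0.54·(-1.388311) = 0.532386
y(2.16) ≈ 0.5324

0.5324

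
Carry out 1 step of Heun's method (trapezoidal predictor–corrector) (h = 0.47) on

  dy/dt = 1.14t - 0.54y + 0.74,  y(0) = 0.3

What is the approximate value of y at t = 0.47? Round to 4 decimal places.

Heun: k1 = f(t_n, y_n); k2 = f(t_n + h, y_n + h·k1); y_{n+1} = y_n + (h/2)·(k1 + k2).
t=0.000000, y=0.300000:
  k1 = f(0.000000, 0.300000) = 0.578000
  k2 = f(0.470000, 0.571660) = 0.967104
  y ← 0.300000 + (0.47/2)·(0.578000 + 0.967104) = 0.663099
y(0.47) ≈ 0.6631

0.6631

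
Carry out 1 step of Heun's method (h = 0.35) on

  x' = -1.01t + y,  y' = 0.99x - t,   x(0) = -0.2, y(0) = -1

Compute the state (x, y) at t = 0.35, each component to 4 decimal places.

-0.6240, -1.1912

Heun on (x,y): k1 = f(t_n, state_n); k2 = f(t_n + h, state_n + h·k1); state_{n+1} = state_n + (h/2)·(k1 + k2).
0.000000: (-0.200000, -1.000000)
  k1 = (-1.000000, -0.198000)
  predictor → (-0.550000, -1.069300)
  k2 = (-1.422800, -0.894500)
  → (-0.623990, -1.191188)
(x(0.35), y(0.35)) ≈ (-0.6240, -1.1912)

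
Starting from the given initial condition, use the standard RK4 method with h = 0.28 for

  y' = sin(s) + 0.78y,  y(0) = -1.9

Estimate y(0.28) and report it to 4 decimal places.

RK4: k1 = f(s_n, y_n); k2 = f(s_n + h/2, y_n + (h/2)·k1); k3 = f(s_n + h/2, y_n + (h/2)·k2); k4 = f(s_n + h, y_n + h·k3); y_{n+1} = y_n + (h/6)·(k1 + 2k2 + 2k3 + k4).
s=0.000000, y=-1.900000:
  k1 = f(0.000000, -1.900000) = -1.482000
  k2 = f(0.140000, -2.107480) = -1.504291
  k3 = f(0.140000, -2.110601) = -1.506725
  k4 = f(0.280000, -2.321883) = -1.534713
  y ← -1.900000 + (0.28/6)·(k1 + 2k2 + 2k3 + k4) = -2.321808
y(0.28) ≈ -2.3218

-2.3218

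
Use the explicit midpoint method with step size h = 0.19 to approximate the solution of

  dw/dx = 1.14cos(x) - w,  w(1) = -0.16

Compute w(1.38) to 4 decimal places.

0.0167

Midpoint: k1 = f(x_n, w_n); k2 = f(x_n + h/2, w_n + (h/2)·k1); w_{n+1} = w_n + h·k2.
x=1.000000, w=-0.160000:
  k1 = f(1.000000, -0.160000) = 0.775945
  k2 = f(1.095000, -0.086285) = 0.608458
  w ← -0.160000 + 0.19·0.608458 = -0.044393
x=1.190000, w=-0.044393:
  k1 = f(1.190000, -0.044393) = 0.468085
  k2 = f(1.285000, 0.000075) = 0.321315
  w ← -0.044393 + 0.19·0.321315 = 0.016657
w(1.38) ≈ 0.0167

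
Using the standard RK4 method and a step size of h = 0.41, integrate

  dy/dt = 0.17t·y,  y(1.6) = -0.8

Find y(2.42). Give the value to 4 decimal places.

RK4: k1 = f(t_n, y_n); k2 = f(t_n + h/2, y_n + (h/2)·k1); k3 = f(t_n + h/2, y_n + (h/2)·k2); k4 = f(t_n + h, y_n + h·k3); y_{n+1} = y_n + (h/6)·(k1 + 2k2 + 2k3 + k4).
t=1.600000, y=-0.800000:
  k1 = f(1.600000, -0.800000) = -0.217600
  k2 = f(1.805000, -0.844608) = -0.259168
  k3 = f(1.805000, -0.853129) = -0.261783
  k4 = f(2.010000, -0.907331) = -0.310035
  y ← -0.800000 + (0.41/6)·(k1 + 2k2 + 2k3 + k4) = -0.907252
t=2.010000, y=-0.907252:
  k1 = f(2.010000, -0.907252) = -0.310008
  k2 = f(2.215000, -0.970803) = -0.365556
  k3 = f(2.215000, -0.982191) = -0.369844
  k4 = f(2.420000, -1.058888) = -0.435626
  y ← -0.907252 + (0.41/6)·(k1 + 2k2 + 2k3 + k4) = -1.058708
y(2.42) ≈ -1.0587

-1.0587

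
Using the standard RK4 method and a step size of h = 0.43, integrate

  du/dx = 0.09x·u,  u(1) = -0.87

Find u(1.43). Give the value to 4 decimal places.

RK4: k1 = f(x_n, u_n); k2 = f(x_n + h/2, u_n + (h/2)·k1); k3 = f(x_n + h/2, u_n + (h/2)·k2); k4 = f(x_n + h, u_n + h·k3); u_{n+1} = u_n + (h/6)·(k1 + 2k2 + 2k3 + k4).
x=1.000000, u=-0.870000:
  k1 = f(1.000000, -0.870000) = -0.078300
  k2 = f(1.215000, -0.886834) = -0.096975
  k3 = f(1.215000, -0.890850) = -0.097414
  k4 = f(1.430000, -0.911888) = -0.117360
  u ← -0.870000 + (0.43/6)·(k1 + 2k2 + 2k3 + k4) = -0.911885
u(1.43) ≈ -0.9119

-0.9119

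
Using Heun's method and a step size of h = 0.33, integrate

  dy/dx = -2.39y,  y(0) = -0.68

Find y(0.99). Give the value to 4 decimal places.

-0.0969

Heun: k1 = f(x_n, y_n); k2 = f(x_n + h, y_n + h·k1); y_{n+1} = y_n + (h/2)·(k1 + k2).
x=0.000000, y=-0.680000:
  k1 = f(0.000000, -0.680000) = 1.625200
  k2 = f(0.330000, -0.143684) = 0.343405
  y ← -0.680000 + (0.33/2)·(1.625200 + 0.343405) = -0.355180
x=0.330000, y=-0.355180:
  k1 = f(0.330000, -0.355180) = 0.848881
  k2 = f(0.660000, -0.075050) = 0.179368
  y ← -0.355180 + (0.33/2)·(0.848881 + 0.179368) = -0.185519
x=0.660000, y=-0.185519:
  k1 = f(0.660000, -0.185519) = 0.443391
  k2 = f(0.990000, -0.039200) = 0.093688
  y ← -0.185519 + (0.33/2)·(0.443391 + 0.093688) = -0.096901
y(0.99) ≈ -0.0969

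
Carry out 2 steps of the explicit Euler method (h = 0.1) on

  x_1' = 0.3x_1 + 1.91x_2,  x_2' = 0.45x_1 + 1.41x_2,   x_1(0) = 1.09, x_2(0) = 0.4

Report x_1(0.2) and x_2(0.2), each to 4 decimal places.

1.3316, 0.6307

Euler on (x_1,x_2): x_1_{n+1} = x_1_n + h·x_1', x_2_{n+1} = x_2_n + h·x_2'.
0.000000: (1.090000, 0.400000); f=(1.091000, 1.054500) → (1.199100, 0.505450)
0.100000: (1.199100, 0.505450); f=(1.325140, 1.252280) → (1.331614, 0.630678)
(x_1(0.2), x_2(0.2)) ≈ (1.3316, 0.6307)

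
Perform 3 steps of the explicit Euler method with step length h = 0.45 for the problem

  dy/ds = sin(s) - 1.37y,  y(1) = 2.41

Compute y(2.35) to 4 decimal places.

Euler: y_{n+1} = y_n + h·f(s_n, y_n).
s=1.000000, y=2.410000: f=-2.460229 → y ← 2.410000 + 0.45·(-2.460229) = 1.302897
s=1.450000, y=1.302897: f=-0.792256 → y ← 1.302897 + 0.45·(-0.792256) = 0.946382
s=1.900000, y=0.946382: f=-0.350243 → y ← 0.946382 + 0.45·(-0.350243) = 0.788772
y(2.35) ≈ 0.7888

0.7888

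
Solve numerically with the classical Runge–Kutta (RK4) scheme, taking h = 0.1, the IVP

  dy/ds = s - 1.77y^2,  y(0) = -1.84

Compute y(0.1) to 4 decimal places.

-2.7208

RK4: k1 = f(s_n, y_n); k2 = f(s_n + h/2, y_n + (h/2)·k1); k3 = f(s_n + h/2, y_n + (h/2)·k2); k4 = f(s_n + h, y_n + h·k3); y_{n+1} = y_n + (h/6)·(k1 + 2k2 + 2k3 + k4).
s=0.000000, y=-1.840000:
  k1 = f(0.000000, -1.840000) = -5.992512
  k2 = f(0.050000, -2.139626) = -8.053056
  k3 = f(0.050000, -2.242653) = -8.852200
  k4 = f(0.100000, -2.725220) = -13.045479
  y ← -1.840000 + (0.1/6)·(k1 + 2k2 + 2k3 + k4) = -2.720808
y(0.1) ≈ -2.7208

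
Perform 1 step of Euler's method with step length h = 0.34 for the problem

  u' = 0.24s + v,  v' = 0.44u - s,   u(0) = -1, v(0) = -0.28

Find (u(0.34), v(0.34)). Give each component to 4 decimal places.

-1.0952, -0.4296

Euler on (u,v): u_{n+1} = u_n + h·u', v_{n+1} = v_n + h·v'.
0.000000: (-1.000000, -0.280000); f=(-0.280000, -0.440000) → (-1.095200, -0.429600)
(u(0.34), v(0.34)) ≈ (-1.0952, -0.4296)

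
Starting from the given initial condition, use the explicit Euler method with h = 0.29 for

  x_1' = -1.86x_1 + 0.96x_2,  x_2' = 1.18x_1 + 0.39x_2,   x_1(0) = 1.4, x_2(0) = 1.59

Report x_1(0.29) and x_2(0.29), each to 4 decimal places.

1.0875, 2.2489

Euler on (x_1,x_2): x_1_{n+1} = x_1_n + h·x_1', x_2_{n+1} = x_2_n + h·x_2'.
0.000000: (1.400000, 1.590000); f=(-1.077600, 2.272100) → (1.087496, 2.248909)
(x_1(0.29), x_2(0.29)) ≈ (1.0875, 2.2489)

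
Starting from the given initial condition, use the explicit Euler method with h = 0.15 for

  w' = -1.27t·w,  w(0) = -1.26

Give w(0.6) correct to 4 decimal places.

Euler: w_{n+1} = w_n + h·f(t_n, w_n).
t=0.000000, w=-1.260000: f=0.000000 → w ← -1.260000 + 0.15·0.000000 = -1.260000
t=0.150000, w=-1.260000: f=0.240030 → w ← -1.260000 + 0.15·0.240030 = -1.223996
t=0.300000, w=-1.223996: f=0.466342 → w ← -1.223996 + 0.15·0.466342 = -1.154044
t=0.450000, w=-1.154044: f=0.659536 → w ← -1.154044 + 0.15·0.659536 = -1.055114
w(0.6) ≈ -1.0551

-1.0551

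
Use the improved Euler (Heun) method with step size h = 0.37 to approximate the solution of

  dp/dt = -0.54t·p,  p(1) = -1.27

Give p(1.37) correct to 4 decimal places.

-1.0040

Heun: k1 = f(t_n, p_n); k2 = f(t_n + h, p_n + h·k1); p_{n+1} = p_n + (h/2)·(k1 + k2).
t=1.000000, p=-1.270000:
  k1 = f(1.000000, -1.270000) = 0.685800
  k2 = f(1.370000, -1.016254) = 0.751825
  p ← -1.270000 + (0.37/2)·(0.685800 + 0.751825) = -1.004039
p(1.37) ≈ -1.0040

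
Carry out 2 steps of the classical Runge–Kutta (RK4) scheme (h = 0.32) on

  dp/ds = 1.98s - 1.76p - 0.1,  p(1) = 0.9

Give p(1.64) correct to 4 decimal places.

RK4: k1 = f(s_n, p_n); k2 = f(s_n + h/2, p_n + (h/2)·k1); k3 = f(s_n + h/2, p_n + (h/2)·k2); k4 = f(s_n + h, p_n + h·k3); p_{n+1} = p_n + (h/6)·(k1 + 2k2 + 2k3 + k4).
s=1.000000, p=0.900000:
  k1 = f(1.000000, 0.900000) = 0.296000
  k2 = f(1.160000, 0.947360) = 0.529446
  k3 = f(1.160000, 0.984711) = 0.463708
  k4 = f(1.320000, 1.048387) = 0.668440
  p ← 0.900000 + (0.32/6)·(k1 + 2k2 + 2k3 + k4) = 1.057373
s=1.320000, p=1.057373:
  k1 = f(1.320000, 1.057373) = 0.652623
  k2 = f(1.480000, 1.161793) = 0.785644
  k3 = f(1.480000, 1.183076) = 0.748186
  k4 = f(1.640000, 1.296793) = 0.864845
  p ← 1.057373 + (0.32/6)·(k1 + 2k2 + 2k3 + k4) = 1.301913
p(1.64) ≈ 1.3019

1.3019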